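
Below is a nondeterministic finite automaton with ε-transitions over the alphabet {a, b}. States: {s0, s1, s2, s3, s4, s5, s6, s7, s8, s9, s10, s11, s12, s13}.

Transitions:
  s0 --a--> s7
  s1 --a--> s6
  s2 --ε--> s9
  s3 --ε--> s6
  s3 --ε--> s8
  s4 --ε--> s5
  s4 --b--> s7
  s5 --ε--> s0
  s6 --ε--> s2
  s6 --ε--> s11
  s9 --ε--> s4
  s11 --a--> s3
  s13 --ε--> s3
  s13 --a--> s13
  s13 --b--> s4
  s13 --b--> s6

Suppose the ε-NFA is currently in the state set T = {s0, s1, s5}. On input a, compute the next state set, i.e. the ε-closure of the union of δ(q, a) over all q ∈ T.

s0 on a → {s7}.
s1 on a → {s6}.
No a-transition from s5.
Union after reading a: {s6, s7}.
Now take the ε-closure:
From s6 via ε: add s2, s11.
From s2 via ε: add s9.
From s9 via ε: add s4.
From s4 via ε: add s5.
From s5 via ε: add s0.
No new states can be added; the closed set is {s0, s2, s4, s5, s6, s7, s9, s11}.

{s0, s2, s4, s5, s6, s7, s9, s11}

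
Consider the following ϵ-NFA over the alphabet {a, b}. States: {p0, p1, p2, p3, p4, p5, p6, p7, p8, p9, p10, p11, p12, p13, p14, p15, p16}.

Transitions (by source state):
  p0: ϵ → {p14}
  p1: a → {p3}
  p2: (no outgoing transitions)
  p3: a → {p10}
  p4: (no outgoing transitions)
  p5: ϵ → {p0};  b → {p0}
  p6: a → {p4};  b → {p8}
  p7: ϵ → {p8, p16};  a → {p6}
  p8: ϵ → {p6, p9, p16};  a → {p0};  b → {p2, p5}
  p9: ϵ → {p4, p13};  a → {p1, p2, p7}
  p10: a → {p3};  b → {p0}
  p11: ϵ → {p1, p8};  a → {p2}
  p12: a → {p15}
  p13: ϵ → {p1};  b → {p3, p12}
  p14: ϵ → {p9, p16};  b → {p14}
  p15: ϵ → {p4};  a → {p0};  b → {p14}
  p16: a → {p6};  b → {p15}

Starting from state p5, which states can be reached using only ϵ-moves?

Start with {p5}.
From p5 via ϵ: add p0.
From p0 via ϵ: add p14.
From p14 via ϵ: add p9, p16.
From p9 via ϵ: add p4, p13.
From p13 via ϵ: add p1.
No new states can be added; the closed set is {p0, p1, p4, p5, p9, p13, p14, p16}.

{p0, p1, p4, p5, p9, p13, p14, p16}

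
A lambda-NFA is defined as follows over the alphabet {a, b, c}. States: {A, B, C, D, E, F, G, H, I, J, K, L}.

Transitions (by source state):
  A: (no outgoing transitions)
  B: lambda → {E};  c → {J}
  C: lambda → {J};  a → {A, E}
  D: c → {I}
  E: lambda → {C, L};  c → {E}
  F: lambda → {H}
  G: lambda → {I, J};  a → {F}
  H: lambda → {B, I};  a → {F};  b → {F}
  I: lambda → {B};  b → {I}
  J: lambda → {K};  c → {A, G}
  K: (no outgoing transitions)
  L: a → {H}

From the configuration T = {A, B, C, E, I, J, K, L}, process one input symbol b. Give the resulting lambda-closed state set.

I on b → {I}.
No b-transition from A, B, C, E, J, K, L.
Union after reading b: {I}.
Now take the lambda-closure:
From I via lambda: add B.
From B via lambda: add E.
From E via lambda: add C, L.
From C via lambda: add J.
From J via lambda: add K.
No new states can be added; the closed set is {B, C, E, I, J, K, L}.

{B, C, E, I, J, K, L}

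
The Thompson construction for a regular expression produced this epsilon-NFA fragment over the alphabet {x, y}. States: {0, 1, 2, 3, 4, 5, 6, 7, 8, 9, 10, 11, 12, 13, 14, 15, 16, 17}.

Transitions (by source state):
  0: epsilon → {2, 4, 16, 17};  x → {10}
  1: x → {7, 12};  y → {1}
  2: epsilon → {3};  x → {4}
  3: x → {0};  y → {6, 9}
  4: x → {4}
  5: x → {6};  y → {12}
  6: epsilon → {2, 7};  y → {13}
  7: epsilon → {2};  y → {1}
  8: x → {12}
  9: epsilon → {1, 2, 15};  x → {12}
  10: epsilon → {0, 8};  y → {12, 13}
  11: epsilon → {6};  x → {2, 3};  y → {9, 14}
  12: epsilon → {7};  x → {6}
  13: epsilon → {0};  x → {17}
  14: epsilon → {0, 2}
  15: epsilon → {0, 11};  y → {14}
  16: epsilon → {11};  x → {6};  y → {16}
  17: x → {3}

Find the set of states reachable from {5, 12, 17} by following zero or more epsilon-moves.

{2, 3, 5, 7, 12, 17}

Start with {5, 12, 17}.
From 12 via epsilon: add 7.
From 7 via epsilon: add 2.
From 2 via epsilon: add 3.
No new states can be added; the closed set is {2, 3, 5, 7, 12, 17}.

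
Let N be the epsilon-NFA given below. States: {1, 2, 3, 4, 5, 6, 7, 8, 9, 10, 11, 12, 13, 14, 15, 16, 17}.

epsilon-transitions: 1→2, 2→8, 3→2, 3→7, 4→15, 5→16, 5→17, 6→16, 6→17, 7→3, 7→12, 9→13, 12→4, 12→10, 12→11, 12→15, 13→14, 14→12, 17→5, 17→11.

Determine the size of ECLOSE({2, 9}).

10

Start with {2, 9}.
From 2 via epsilon: add 8.
From 9 via epsilon: add 13.
From 13 via epsilon: add 14.
From 14 via epsilon: add 12.
From 12 via epsilon: add 4, 10, 11, 15.
epsilon-closure = {2, 4, 8, 9, 10, 11, 12, 13, 14, 15}, which has 10 states.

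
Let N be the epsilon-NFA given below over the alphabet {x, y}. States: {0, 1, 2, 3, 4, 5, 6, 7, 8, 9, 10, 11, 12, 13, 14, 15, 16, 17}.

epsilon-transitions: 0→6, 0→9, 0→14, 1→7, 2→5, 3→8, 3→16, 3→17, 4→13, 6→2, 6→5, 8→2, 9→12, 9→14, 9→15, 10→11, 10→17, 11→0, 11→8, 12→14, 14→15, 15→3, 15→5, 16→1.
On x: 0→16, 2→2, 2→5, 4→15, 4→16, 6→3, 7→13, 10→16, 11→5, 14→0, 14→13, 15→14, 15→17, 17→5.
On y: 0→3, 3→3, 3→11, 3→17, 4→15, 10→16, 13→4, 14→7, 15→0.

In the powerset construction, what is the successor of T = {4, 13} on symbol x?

{1, 2, 3, 5, 7, 8, 15, 16, 17}

4 on x → {15, 16}.
No x-transition from 13.
Union after reading x: {15, 16}.
Now take the epsilon-closure:
From 15 via epsilon: add 3, 5.
From 16 via epsilon: add 1.
From 1 via epsilon: add 7.
From 3 via epsilon: add 8, 17.
From 8 via epsilon: add 2.
No new states can be added; the closed set is {1, 2, 3, 5, 7, 8, 15, 16, 17}.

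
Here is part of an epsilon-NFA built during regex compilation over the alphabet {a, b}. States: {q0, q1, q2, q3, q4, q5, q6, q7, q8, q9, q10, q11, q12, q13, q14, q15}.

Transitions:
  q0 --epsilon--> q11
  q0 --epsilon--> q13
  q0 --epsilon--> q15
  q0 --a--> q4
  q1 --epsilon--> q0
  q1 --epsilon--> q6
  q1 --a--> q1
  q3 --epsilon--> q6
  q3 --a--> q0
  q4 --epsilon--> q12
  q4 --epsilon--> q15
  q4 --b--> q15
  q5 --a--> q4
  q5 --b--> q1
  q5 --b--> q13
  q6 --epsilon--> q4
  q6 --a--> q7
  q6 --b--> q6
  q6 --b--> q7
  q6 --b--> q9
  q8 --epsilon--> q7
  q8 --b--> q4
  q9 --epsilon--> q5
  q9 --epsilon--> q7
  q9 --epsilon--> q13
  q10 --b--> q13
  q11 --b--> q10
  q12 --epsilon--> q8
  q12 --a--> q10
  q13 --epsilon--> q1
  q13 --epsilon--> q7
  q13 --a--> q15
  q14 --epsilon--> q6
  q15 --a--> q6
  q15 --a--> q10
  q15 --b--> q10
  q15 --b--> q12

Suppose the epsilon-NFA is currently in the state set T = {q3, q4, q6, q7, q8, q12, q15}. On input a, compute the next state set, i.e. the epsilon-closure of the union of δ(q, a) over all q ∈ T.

q3 on a → {q0}.
q6 on a → {q7}.
q12 on a → {q10}.
q15 on a → {q6, q10}.
No a-transition from q4, q7, q8.
Union after reading a: {q0, q6, q7, q10}.
Now take the epsilon-closure:
From q0 via epsilon: add q11, q13, q15.
From q6 via epsilon: add q4.
From q4 via epsilon: add q12.
From q13 via epsilon: add q1.
From q12 via epsilon: add q8.
No new states can be added; the closed set is {q0, q1, q4, q6, q7, q8, q10, q11, q12, q13, q15}.

{q0, q1, q4, q6, q7, q8, q10, q11, q12, q13, q15}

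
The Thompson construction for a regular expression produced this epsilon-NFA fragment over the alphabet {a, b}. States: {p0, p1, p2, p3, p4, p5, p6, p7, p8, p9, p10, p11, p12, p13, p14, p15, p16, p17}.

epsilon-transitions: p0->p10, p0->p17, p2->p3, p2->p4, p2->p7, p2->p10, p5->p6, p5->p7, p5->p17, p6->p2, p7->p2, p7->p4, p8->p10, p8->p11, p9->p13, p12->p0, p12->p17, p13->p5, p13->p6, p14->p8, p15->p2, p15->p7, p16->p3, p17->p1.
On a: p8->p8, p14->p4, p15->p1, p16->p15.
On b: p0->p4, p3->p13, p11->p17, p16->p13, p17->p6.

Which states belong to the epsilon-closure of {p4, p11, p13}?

{p1, p2, p3, p4, p5, p6, p7, p10, p11, p13, p17}

Start with {p4, p11, p13}.
From p13 via epsilon: add p5, p6.
From p5 via epsilon: add p7, p17.
From p6 via epsilon: add p2.
From p2 via epsilon: add p3, p10.
From p17 via epsilon: add p1.
No new states can be added; the closed set is {p1, p2, p3, p4, p5, p6, p7, p10, p11, p13, p17}.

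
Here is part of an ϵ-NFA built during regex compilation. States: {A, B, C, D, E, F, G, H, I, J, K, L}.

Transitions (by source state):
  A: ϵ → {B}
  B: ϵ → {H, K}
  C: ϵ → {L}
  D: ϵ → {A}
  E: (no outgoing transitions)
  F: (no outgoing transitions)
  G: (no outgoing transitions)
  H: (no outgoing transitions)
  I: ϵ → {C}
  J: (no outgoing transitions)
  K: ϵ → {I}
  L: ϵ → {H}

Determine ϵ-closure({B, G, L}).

{B, C, G, H, I, K, L}

Start with {B, G, L}.
From B via ϵ: add H, K.
From K via ϵ: add I.
From I via ϵ: add C.
No new states can be added; the closed set is {B, C, G, H, I, K, L}.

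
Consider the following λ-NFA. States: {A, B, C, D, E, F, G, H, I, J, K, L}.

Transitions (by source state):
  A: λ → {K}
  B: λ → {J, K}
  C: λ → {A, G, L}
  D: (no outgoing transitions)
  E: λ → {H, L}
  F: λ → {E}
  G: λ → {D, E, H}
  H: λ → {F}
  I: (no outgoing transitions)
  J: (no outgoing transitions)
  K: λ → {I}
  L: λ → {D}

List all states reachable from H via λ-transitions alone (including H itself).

Start with {H}.
From H via λ: add F.
From F via λ: add E.
From E via λ: add L.
From L via λ: add D.
No new states can be added; the closed set is {D, E, F, H, L}.

{D, E, F, H, L}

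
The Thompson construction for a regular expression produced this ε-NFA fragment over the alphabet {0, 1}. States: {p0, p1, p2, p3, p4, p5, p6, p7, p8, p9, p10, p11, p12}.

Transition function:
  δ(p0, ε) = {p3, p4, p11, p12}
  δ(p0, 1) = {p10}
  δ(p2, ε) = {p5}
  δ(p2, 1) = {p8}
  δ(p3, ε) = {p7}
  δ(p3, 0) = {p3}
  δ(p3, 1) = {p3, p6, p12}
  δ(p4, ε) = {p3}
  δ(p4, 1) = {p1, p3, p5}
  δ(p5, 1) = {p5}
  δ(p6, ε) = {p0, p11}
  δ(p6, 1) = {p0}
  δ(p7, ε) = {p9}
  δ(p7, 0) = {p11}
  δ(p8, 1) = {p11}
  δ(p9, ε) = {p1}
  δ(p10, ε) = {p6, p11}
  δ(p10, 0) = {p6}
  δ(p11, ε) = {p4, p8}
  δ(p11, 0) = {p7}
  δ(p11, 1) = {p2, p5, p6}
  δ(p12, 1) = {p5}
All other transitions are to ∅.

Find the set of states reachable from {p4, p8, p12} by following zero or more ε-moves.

Start with {p4, p8, p12}.
From p4 via ε: add p3.
From p3 via ε: add p7.
From p7 via ε: add p9.
From p9 via ε: add p1.
No new states can be added; the closed set is {p1, p3, p4, p7, p8, p9, p12}.

{p1, p3, p4, p7, p8, p9, p12}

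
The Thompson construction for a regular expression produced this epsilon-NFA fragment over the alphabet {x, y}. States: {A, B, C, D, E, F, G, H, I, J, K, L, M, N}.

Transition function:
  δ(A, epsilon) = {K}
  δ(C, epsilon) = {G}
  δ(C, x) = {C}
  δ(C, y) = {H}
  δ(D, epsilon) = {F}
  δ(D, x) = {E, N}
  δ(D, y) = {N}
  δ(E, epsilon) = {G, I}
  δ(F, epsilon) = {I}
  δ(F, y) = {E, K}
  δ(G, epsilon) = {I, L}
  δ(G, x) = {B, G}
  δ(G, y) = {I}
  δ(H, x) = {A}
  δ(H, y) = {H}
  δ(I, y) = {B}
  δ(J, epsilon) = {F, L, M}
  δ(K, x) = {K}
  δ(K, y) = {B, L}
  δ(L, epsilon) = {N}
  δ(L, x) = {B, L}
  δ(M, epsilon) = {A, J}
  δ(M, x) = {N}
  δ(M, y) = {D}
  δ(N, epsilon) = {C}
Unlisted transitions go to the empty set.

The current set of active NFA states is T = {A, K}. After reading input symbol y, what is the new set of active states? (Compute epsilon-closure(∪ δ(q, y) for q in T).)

{B, C, G, I, L, N}

K on y → {B, L}.
No y-transition from A.
Union after reading y: {B, L}.
Now take the epsilon-closure:
From L via epsilon: add N.
From N via epsilon: add C.
From C via epsilon: add G.
From G via epsilon: add I.
No new states can be added; the closed set is {B, C, G, I, L, N}.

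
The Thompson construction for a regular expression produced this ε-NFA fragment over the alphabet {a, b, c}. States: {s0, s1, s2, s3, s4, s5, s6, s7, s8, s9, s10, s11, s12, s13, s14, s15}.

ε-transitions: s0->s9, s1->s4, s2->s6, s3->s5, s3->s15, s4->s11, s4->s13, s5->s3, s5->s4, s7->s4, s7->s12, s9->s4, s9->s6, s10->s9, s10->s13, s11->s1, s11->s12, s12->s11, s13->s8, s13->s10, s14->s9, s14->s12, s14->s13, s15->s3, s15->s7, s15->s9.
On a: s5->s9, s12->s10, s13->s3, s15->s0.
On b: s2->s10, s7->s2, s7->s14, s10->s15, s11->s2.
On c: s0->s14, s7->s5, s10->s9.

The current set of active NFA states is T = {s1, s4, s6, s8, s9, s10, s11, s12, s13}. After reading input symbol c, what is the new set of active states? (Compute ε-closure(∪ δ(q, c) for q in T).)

{s1, s4, s6, s8, s9, s10, s11, s12, s13}

s10 on c → {s9}.
No c-transition from s1, s4, s6, s8, s9, s11, s12, s13.
Union after reading c: {s9}.
Now take the ε-closure:
From s9 via ε: add s4, s6.
From s4 via ε: add s11, s13.
From s11 via ε: add s1, s12.
From s13 via ε: add s8, s10.
No new states can be added; the closed set is {s1, s4, s6, s8, s9, s10, s11, s12, s13}.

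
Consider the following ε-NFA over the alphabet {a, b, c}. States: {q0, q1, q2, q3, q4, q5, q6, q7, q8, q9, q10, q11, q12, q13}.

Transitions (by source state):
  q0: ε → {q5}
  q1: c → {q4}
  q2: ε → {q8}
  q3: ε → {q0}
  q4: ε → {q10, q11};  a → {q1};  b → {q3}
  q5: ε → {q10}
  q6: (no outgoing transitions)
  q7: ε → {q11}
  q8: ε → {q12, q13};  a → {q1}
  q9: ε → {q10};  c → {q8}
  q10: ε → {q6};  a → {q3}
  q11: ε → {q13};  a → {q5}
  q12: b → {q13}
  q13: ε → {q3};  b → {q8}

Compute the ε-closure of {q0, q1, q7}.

Start with {q0, q1, q7}.
From q0 via ε: add q5.
From q7 via ε: add q11.
From q5 via ε: add q10.
From q11 via ε: add q13.
From q10 via ε: add q6.
From q13 via ε: add q3.
No new states can be added; the closed set is {q0, q1, q3, q5, q6, q7, q10, q11, q13}.

{q0, q1, q3, q5, q6, q7, q10, q11, q13}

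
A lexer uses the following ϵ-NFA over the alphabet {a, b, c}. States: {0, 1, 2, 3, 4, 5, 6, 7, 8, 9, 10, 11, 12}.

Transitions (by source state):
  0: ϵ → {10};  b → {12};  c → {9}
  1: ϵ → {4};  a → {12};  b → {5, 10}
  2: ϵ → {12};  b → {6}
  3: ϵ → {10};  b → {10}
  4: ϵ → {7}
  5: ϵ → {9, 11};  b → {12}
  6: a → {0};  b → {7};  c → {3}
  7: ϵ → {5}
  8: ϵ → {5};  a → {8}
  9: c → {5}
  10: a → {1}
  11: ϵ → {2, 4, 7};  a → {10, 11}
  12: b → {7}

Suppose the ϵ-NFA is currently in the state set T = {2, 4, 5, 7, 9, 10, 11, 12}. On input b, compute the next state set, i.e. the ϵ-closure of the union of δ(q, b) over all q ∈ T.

{2, 4, 5, 6, 7, 9, 11, 12}

2 on b → {6}.
5 on b → {12}.
12 on b → {7}.
No b-transition from 4, 7, 9, 10, 11.
Union after reading b: {6, 7, 12}.
Now take the ϵ-closure:
From 7 via ϵ: add 5.
From 5 via ϵ: add 9, 11.
From 11 via ϵ: add 2, 4.
No new states can be added; the closed set is {2, 4, 5, 6, 7, 9, 11, 12}.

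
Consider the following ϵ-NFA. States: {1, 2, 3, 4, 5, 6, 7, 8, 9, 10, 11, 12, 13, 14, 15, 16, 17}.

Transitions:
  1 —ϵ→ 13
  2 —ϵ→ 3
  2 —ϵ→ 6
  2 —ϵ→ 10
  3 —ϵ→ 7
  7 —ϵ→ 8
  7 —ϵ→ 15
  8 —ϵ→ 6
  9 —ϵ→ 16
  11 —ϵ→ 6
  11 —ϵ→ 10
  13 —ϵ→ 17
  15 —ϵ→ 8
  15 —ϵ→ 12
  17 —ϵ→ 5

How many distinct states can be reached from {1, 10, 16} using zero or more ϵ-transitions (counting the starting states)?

6

Start with {1, 10, 16}.
From 1 via ϵ: add 13.
From 13 via ϵ: add 17.
From 17 via ϵ: add 5.
ϵ-closure = {1, 5, 10, 13, 16, 17}, which has 6 states.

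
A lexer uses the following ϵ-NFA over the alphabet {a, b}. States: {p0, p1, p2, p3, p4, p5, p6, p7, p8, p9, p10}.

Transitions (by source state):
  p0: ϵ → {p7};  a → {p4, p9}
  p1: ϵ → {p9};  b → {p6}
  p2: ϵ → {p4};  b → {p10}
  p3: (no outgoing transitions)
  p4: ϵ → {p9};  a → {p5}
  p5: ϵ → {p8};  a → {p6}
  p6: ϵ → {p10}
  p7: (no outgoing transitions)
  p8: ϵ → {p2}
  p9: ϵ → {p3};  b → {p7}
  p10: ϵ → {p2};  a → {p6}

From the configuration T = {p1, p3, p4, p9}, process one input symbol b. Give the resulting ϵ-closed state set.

p1 on b → {p6}.
p9 on b → {p7}.
No b-transition from p3, p4.
Union after reading b: {p6, p7}.
Now take the ϵ-closure:
From p6 via ϵ: add p10.
From p10 via ϵ: add p2.
From p2 via ϵ: add p4.
From p4 via ϵ: add p9.
From p9 via ϵ: add p3.
No new states can be added; the closed set is {p2, p3, p4, p6, p7, p9, p10}.

{p2, p3, p4, p6, p7, p9, p10}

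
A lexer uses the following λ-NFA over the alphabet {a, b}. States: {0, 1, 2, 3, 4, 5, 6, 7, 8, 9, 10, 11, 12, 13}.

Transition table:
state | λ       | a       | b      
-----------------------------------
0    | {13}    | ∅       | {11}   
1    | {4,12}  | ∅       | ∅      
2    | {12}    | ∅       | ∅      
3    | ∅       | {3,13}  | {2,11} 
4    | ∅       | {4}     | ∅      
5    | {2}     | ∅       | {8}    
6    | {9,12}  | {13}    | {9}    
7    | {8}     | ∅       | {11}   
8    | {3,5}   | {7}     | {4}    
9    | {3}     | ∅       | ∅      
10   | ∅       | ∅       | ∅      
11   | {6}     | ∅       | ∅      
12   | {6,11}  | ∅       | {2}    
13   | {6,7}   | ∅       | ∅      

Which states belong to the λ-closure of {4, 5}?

Start with {4, 5}.
From 5 via λ: add 2.
From 2 via λ: add 12.
From 12 via λ: add 6, 11.
From 6 via λ: add 9.
From 9 via λ: add 3.
No new states can be added; the closed set is {2, 3, 4, 5, 6, 9, 11, 12}.

{2, 3, 4, 5, 6, 9, 11, 12}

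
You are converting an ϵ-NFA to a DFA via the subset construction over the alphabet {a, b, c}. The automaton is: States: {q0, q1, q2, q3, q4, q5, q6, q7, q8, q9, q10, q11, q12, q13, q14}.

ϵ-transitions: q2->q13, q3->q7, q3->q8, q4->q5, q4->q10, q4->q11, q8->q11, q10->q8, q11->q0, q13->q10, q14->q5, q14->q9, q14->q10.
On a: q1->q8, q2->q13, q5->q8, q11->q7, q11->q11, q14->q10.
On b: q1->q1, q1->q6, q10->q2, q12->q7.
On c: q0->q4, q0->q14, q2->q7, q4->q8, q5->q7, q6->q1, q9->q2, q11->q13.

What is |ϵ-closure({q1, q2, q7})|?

Start with {q1, q2, q7}.
From q2 via ϵ: add q13.
From q13 via ϵ: add q10.
From q10 via ϵ: add q8.
From q8 via ϵ: add q11.
From q11 via ϵ: add q0.
ϵ-closure = {q0, q1, q2, q7, q8, q10, q11, q13}, which has 8 states.

8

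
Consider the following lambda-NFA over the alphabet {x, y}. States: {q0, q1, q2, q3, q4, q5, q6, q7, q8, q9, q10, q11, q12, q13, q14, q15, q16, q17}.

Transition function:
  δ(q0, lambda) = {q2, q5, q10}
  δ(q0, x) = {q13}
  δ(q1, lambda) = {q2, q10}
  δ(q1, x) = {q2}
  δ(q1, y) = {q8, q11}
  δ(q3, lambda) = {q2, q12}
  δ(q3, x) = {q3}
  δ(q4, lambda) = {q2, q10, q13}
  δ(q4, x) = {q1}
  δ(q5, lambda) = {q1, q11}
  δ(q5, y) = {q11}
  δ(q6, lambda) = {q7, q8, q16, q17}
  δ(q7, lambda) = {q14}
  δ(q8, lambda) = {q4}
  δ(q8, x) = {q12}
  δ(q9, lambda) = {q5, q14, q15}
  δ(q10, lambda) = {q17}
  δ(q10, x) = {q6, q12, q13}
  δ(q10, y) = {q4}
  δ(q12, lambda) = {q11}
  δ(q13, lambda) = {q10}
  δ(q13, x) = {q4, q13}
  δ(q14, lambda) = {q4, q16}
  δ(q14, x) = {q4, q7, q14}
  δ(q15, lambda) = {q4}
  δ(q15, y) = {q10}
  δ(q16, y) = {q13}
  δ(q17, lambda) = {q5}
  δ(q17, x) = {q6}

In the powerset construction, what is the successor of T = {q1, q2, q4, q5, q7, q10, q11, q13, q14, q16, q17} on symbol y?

q1 on y → {q8, q11}.
q5 on y → {q11}.
q10 on y → {q4}.
q16 on y → {q13}.
No y-transition from q2, q4, q7, q11, q13, q14, q17.
Union after reading y: {q4, q8, q11, q13}.
Now take the lambda-closure:
From q4 via lambda: add q2, q10.
From q10 via lambda: add q17.
From q17 via lambda: add q5.
From q5 via lambda: add q1.
No new states can be added; the closed set is {q1, q2, q4, q5, q8, q10, q11, q13, q17}.

{q1, q2, q4, q5, q8, q10, q11, q13, q17}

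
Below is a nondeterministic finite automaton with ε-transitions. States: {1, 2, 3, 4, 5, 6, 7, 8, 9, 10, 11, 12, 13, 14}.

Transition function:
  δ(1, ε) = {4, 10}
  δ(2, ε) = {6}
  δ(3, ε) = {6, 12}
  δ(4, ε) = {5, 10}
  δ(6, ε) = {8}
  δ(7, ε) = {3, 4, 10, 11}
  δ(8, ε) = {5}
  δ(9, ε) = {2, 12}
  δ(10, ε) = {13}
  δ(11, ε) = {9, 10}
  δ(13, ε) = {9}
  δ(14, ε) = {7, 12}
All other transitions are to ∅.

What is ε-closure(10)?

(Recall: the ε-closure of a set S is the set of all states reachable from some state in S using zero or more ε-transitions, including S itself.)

{2, 5, 6, 8, 9, 10, 12, 13}

Start with {10}.
From 10 via ε: add 13.
From 13 via ε: add 9.
From 9 via ε: add 2, 12.
From 2 via ε: add 6.
From 6 via ε: add 8.
From 8 via ε: add 5.
No new states can be added; the closed set is {2, 5, 6, 8, 9, 10, 12, 13}.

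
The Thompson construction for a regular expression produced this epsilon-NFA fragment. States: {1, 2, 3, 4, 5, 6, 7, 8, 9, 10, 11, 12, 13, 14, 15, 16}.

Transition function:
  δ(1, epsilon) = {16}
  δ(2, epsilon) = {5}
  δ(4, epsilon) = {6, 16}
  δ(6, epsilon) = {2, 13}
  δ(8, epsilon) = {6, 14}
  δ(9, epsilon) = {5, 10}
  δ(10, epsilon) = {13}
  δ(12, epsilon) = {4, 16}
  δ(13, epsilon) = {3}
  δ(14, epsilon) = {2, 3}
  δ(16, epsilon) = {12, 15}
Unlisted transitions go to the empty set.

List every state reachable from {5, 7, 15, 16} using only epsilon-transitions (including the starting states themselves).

{2, 3, 4, 5, 6, 7, 12, 13, 15, 16}

Start with {5, 7, 15, 16}.
From 16 via epsilon: add 12.
From 12 via epsilon: add 4.
From 4 via epsilon: add 6.
From 6 via epsilon: add 2, 13.
From 13 via epsilon: add 3.
No new states can be added; the closed set is {2, 3, 4, 5, 6, 7, 12, 13, 15, 16}.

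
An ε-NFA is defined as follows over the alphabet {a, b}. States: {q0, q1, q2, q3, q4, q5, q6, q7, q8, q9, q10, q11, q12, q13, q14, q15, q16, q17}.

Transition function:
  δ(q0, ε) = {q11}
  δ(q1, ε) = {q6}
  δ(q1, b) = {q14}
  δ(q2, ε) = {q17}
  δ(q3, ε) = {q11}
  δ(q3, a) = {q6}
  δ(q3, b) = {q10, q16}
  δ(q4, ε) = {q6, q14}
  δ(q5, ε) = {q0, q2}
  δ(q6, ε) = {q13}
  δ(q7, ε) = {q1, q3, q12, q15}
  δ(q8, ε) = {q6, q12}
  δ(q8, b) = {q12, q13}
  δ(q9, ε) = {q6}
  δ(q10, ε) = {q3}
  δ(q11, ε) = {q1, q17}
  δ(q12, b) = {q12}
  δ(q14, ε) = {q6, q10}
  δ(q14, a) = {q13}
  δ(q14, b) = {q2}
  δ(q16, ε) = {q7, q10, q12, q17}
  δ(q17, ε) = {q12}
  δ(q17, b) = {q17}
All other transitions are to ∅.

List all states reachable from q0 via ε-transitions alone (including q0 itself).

Start with {q0}.
From q0 via ε: add q11.
From q11 via ε: add q1, q17.
From q1 via ε: add q6.
From q17 via ε: add q12.
From q6 via ε: add q13.
No new states can be added; the closed set is {q0, q1, q6, q11, q12, q13, q17}.

{q0, q1, q6, q11, q12, q13, q17}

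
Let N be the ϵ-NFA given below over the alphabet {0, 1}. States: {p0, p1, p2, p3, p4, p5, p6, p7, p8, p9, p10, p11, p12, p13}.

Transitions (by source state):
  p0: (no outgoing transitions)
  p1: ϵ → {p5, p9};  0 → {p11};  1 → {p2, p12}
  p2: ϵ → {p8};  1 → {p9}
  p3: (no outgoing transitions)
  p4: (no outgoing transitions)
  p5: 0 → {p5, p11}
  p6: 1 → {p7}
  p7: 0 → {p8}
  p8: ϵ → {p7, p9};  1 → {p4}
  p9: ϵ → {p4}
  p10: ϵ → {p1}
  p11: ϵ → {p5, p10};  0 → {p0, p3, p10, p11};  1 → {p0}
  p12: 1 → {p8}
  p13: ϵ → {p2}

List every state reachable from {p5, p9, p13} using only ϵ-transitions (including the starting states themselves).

Start with {p5, p9, p13}.
From p9 via ϵ: add p4.
From p13 via ϵ: add p2.
From p2 via ϵ: add p8.
From p8 via ϵ: add p7.
No new states can be added; the closed set is {p2, p4, p5, p7, p8, p9, p13}.

{p2, p4, p5, p7, p8, p9, p13}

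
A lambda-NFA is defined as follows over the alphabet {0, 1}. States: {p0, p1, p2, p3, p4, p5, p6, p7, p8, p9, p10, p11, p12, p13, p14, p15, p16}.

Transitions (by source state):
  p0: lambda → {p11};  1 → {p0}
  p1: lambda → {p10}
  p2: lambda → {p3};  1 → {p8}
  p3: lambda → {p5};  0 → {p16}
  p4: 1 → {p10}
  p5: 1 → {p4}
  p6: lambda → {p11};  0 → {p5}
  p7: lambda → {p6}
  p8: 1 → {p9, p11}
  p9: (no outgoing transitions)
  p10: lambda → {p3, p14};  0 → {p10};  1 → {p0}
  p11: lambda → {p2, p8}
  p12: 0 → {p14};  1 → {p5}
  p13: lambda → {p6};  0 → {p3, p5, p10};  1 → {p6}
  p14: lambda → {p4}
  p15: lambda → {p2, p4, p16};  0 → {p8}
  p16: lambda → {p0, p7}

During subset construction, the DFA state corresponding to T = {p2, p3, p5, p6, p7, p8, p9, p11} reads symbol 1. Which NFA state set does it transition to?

p2 on 1 → {p8}.
p5 on 1 → {p4}.
p8 on 1 → {p9, p11}.
No 1-transition from p3, p6, p7, p9, p11.
Union after reading 1: {p4, p8, p9, p11}.
Now take the lambda-closure:
From p11 via lambda: add p2.
From p2 via lambda: add p3.
From p3 via lambda: add p5.
No new states can be added; the closed set is {p2, p3, p4, p5, p8, p9, p11}.

{p2, p3, p4, p5, p8, p9, p11}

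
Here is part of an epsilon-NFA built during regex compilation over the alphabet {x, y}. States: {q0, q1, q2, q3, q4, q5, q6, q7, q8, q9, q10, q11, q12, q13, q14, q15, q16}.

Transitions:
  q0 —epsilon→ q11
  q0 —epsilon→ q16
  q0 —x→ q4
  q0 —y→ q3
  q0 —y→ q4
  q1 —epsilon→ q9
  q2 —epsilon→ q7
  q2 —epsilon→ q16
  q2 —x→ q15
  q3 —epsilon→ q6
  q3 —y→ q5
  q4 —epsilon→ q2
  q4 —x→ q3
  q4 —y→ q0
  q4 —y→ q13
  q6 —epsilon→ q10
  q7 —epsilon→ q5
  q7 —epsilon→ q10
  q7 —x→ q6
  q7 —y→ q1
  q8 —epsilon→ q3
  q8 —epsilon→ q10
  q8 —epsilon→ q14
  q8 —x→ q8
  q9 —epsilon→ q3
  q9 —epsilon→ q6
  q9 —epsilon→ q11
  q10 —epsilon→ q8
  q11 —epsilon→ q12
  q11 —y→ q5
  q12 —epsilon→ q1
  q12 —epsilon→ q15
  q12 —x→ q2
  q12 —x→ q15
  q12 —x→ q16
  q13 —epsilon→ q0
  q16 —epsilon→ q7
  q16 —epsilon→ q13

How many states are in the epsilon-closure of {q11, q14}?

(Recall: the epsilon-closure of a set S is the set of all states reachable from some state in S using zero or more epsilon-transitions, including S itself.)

Start with {q11, q14}.
From q11 via epsilon: add q12.
From q12 via epsilon: add q1, q15.
From q1 via epsilon: add q9.
From q9 via epsilon: add q3, q6.
From q6 via epsilon: add q10.
From q10 via epsilon: add q8.
epsilon-closure = {q1, q3, q6, q8, q9, q10, q11, q12, q14, q15}, which has 10 states.

10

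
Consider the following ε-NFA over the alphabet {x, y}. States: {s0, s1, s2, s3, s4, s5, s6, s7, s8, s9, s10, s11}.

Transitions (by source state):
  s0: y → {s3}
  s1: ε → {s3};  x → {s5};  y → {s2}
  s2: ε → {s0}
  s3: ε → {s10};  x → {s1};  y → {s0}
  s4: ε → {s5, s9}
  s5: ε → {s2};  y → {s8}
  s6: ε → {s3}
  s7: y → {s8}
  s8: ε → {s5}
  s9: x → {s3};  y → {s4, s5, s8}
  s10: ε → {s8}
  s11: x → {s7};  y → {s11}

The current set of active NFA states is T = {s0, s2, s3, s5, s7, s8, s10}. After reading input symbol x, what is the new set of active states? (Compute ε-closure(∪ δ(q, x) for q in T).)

s3 on x → {s1}.
No x-transition from s0, s2, s5, s7, s8, s10.
Union after reading x: {s1}.
Now take the ε-closure:
From s1 via ε: add s3.
From s3 via ε: add s10.
From s10 via ε: add s8.
From s8 via ε: add s5.
From s5 via ε: add s2.
From s2 via ε: add s0.
No new states can be added; the closed set is {s0, s1, s2, s3, s5, s8, s10}.

{s0, s1, s2, s3, s5, s8, s10}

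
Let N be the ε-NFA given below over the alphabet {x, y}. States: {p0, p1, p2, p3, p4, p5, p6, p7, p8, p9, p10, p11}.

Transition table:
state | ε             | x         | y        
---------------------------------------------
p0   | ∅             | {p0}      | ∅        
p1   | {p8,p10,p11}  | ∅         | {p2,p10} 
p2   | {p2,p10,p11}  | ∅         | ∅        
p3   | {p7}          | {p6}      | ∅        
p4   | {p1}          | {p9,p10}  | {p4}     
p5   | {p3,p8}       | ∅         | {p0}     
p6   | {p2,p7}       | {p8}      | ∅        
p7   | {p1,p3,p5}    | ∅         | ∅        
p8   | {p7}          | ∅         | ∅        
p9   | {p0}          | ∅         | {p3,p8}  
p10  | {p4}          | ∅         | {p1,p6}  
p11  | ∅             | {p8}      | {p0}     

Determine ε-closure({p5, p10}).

Start with {p5, p10}.
From p5 via ε: add p3, p8.
From p10 via ε: add p4.
From p3 via ε: add p7.
From p4 via ε: add p1.
From p1 via ε: add p11.
No new states can be added; the closed set is {p1, p3, p4, p5, p7, p8, p10, p11}.

{p1, p3, p4, p5, p7, p8, p10, p11}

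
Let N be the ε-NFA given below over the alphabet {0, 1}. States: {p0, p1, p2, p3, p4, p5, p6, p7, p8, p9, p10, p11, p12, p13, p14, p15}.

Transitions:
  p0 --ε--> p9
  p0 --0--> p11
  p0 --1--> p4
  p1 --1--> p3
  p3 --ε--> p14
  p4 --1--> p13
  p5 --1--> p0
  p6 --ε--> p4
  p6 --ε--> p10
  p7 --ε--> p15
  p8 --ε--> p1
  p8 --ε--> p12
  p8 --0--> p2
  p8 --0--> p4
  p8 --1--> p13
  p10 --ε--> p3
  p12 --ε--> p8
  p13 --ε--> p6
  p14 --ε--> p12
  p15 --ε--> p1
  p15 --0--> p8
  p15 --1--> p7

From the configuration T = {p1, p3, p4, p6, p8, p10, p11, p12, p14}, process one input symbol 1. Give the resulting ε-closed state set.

{p1, p3, p4, p6, p8, p10, p12, p13, p14}

p1 on 1 → {p3}.
p4 on 1 → {p13}.
p8 on 1 → {p13}.
No 1-transition from p3, p6, p10, p11, p12, p14.
Union after reading 1: {p3, p13}.
Now take the ε-closure:
From p3 via ε: add p14.
From p13 via ε: add p6.
From p6 via ε: add p4, p10.
From p14 via ε: add p12.
From p12 via ε: add p8.
From p8 via ε: add p1.
No new states can be added; the closed set is {p1, p3, p4, p6, p8, p10, p12, p13, p14}.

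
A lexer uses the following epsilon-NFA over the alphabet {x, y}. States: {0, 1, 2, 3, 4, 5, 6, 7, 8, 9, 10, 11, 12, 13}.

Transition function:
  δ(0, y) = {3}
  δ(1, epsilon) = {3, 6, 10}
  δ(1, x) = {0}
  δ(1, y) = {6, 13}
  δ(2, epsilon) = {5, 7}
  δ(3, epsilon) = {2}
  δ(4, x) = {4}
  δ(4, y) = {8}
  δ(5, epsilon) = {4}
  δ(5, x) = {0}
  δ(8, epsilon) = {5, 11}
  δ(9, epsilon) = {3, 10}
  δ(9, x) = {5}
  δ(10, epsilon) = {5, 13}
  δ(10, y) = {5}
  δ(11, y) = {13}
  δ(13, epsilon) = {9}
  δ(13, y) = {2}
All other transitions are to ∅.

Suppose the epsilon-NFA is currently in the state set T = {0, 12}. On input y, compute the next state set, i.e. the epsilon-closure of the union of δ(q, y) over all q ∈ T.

{2, 3, 4, 5, 7}

0 on y → {3}.
No y-transition from 12.
Union after reading y: {3}.
Now take the epsilon-closure:
From 3 via epsilon: add 2.
From 2 via epsilon: add 5, 7.
From 5 via epsilon: add 4.
No new states can be added; the closed set is {2, 3, 4, 5, 7}.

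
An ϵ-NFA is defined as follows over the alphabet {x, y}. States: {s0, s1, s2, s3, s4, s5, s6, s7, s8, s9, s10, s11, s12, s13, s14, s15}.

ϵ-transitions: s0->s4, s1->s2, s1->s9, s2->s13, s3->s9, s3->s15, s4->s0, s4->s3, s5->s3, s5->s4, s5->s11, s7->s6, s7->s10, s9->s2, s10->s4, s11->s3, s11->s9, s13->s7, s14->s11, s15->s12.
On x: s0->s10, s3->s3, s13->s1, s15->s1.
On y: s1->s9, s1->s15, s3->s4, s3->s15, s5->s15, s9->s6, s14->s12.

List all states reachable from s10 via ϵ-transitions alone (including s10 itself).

{s0, s2, s3, s4, s6, s7, s9, s10, s12, s13, s15}

Start with {s10}.
From s10 via ϵ: add s4.
From s4 via ϵ: add s0, s3.
From s3 via ϵ: add s9, s15.
From s9 via ϵ: add s2.
From s15 via ϵ: add s12.
From s2 via ϵ: add s13.
From s13 via ϵ: add s7.
From s7 via ϵ: add s6.
No new states can be added; the closed set is {s0, s2, s3, s4, s6, s7, s9, s10, s12, s13, s15}.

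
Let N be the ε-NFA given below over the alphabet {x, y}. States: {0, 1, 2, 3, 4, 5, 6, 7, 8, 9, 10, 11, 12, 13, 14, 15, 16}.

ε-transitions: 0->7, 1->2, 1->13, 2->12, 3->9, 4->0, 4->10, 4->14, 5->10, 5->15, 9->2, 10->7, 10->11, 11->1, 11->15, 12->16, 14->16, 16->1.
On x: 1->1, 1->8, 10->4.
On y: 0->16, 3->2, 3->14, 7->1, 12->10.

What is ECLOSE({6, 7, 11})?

{1, 2, 6, 7, 11, 12, 13, 15, 16}

Start with {6, 7, 11}.
From 11 via ε: add 1, 15.
From 1 via ε: add 2, 13.
From 2 via ε: add 12.
From 12 via ε: add 16.
No new states can be added; the closed set is {1, 2, 6, 7, 11, 12, 13, 15, 16}.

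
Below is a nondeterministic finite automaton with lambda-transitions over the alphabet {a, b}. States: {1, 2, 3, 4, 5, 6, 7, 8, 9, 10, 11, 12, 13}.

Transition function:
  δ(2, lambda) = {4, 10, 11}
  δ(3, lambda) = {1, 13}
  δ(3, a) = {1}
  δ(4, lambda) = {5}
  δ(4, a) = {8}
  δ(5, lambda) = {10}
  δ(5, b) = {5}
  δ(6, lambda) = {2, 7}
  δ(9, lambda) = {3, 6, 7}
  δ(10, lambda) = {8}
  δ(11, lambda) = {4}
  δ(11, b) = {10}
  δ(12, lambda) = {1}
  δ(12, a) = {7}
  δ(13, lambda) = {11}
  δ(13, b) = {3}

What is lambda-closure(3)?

{1, 3, 4, 5, 8, 10, 11, 13}

Start with {3}.
From 3 via lambda: add 1, 13.
From 13 via lambda: add 11.
From 11 via lambda: add 4.
From 4 via lambda: add 5.
From 5 via lambda: add 10.
From 10 via lambda: add 8.
No new states can be added; the closed set is {1, 3, 4, 5, 8, 10, 11, 13}.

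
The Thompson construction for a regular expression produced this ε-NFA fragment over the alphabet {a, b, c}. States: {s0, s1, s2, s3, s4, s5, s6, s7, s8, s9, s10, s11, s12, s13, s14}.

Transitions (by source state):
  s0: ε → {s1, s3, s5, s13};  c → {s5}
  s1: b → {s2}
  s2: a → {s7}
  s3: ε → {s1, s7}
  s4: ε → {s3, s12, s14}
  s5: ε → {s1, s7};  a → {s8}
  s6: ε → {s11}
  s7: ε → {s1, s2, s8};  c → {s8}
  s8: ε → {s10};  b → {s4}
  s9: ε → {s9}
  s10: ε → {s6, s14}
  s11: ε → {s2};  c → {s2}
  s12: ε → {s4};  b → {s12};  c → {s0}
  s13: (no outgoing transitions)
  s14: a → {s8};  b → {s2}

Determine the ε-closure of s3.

{s1, s2, s3, s6, s7, s8, s10, s11, s14}

Start with {s3}.
From s3 via ε: add s1, s7.
From s7 via ε: add s2, s8.
From s8 via ε: add s10.
From s10 via ε: add s6, s14.
From s6 via ε: add s11.
No new states can be added; the closed set is {s1, s2, s3, s6, s7, s8, s10, s11, s14}.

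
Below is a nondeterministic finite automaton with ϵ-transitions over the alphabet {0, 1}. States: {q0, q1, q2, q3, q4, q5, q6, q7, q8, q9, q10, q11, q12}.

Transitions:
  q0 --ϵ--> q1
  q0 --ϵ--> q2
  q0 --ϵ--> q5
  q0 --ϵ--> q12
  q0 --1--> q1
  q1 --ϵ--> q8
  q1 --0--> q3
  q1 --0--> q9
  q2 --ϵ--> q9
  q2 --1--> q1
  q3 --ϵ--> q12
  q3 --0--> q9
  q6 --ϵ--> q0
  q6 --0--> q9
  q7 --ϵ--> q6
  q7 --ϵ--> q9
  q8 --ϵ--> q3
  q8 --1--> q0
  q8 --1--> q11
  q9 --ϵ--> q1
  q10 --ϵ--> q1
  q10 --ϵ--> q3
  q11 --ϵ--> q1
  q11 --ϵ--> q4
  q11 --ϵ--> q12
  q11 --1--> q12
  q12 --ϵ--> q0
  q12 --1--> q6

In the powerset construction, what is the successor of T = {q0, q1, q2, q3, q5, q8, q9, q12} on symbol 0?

q1 on 0 → {q3, q9}.
q3 on 0 → {q9}.
No 0-transition from q0, q2, q5, q8, q9, q12.
Union after reading 0: {q3, q9}.
Now take the ϵ-closure:
From q3 via ϵ: add q12.
From q9 via ϵ: add q1.
From q1 via ϵ: add q8.
From q12 via ϵ: add q0.
From q0 via ϵ: add q2, q5.
No new states can be added; the closed set is {q0, q1, q2, q3, q5, q8, q9, q12}.

{q0, q1, q2, q3, q5, q8, q9, q12}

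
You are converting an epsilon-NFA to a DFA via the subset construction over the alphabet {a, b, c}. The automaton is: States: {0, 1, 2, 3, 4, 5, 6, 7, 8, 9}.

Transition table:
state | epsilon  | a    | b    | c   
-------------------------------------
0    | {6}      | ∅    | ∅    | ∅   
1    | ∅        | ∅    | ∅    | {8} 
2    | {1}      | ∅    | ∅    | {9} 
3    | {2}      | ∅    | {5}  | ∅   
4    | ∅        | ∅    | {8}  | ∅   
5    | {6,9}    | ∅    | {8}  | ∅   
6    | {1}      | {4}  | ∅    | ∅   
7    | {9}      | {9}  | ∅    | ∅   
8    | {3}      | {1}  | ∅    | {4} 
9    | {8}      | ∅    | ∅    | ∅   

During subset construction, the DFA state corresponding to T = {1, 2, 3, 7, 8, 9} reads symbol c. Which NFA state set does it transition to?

1 on c → {8}.
2 on c → {9}.
8 on c → {4}.
No c-transition from 3, 7, 9.
Union after reading c: {4, 8, 9}.
Now take the epsilon-closure:
From 8 via epsilon: add 3.
From 3 via epsilon: add 2.
From 2 via epsilon: add 1.
No new states can be added; the closed set is {1, 2, 3, 4, 8, 9}.

{1, 2, 3, 4, 8, 9}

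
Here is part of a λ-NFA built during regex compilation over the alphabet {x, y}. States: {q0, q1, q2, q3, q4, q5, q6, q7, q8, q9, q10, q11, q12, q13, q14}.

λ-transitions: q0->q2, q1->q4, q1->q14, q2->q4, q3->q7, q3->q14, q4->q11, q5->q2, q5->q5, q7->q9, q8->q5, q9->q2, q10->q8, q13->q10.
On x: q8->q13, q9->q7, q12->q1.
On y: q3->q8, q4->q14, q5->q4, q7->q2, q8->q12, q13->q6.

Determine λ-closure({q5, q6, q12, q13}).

Start with {q5, q6, q12, q13}.
From q5 via λ: add q2.
From q13 via λ: add q10.
From q2 via λ: add q4.
From q10 via λ: add q8.
From q4 via λ: add q11.
No new states can be added; the closed set is {q2, q4, q5, q6, q8, q10, q11, q12, q13}.

{q2, q4, q5, q6, q8, q10, q11, q12, q13}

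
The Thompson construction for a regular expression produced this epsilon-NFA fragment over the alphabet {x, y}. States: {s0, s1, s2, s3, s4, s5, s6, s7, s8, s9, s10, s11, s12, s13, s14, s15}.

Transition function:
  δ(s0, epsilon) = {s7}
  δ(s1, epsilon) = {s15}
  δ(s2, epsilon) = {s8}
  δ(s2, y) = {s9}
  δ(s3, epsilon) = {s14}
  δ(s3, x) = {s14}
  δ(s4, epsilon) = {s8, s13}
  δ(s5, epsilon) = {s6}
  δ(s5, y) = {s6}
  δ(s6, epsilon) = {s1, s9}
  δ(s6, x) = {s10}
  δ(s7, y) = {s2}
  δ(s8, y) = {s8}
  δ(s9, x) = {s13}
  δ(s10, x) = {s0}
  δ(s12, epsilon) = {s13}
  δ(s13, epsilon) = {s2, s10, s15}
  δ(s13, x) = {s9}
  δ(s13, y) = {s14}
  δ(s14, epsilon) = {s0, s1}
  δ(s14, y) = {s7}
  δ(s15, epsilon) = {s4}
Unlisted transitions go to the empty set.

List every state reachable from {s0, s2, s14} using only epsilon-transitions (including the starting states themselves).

Start with {s0, s2, s14}.
From s0 via epsilon: add s7.
From s2 via epsilon: add s8.
From s14 via epsilon: add s1.
From s1 via epsilon: add s15.
From s15 via epsilon: add s4.
From s4 via epsilon: add s13.
From s13 via epsilon: add s10.
No new states can be added; the closed set is {s0, s1, s2, s4, s7, s8, s10, s13, s14, s15}.

{s0, s1, s2, s4, s7, s8, s10, s13, s14, s15}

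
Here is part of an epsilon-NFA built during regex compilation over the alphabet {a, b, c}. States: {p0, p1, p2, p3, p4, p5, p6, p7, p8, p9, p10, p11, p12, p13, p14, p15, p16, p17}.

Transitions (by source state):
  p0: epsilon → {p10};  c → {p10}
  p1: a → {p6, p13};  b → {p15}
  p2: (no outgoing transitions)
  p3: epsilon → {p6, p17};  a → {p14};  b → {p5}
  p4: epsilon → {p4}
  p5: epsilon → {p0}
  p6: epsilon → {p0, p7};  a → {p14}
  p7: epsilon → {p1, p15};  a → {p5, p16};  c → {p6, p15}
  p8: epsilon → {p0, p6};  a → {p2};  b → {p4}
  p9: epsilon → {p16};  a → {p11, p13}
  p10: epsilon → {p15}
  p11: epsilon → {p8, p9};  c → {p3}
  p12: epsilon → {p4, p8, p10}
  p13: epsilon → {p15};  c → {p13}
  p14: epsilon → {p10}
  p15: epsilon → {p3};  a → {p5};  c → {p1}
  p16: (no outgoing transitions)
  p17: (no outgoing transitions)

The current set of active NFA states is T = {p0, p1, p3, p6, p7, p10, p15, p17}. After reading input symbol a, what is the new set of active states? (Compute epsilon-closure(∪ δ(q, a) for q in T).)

p1 on a → {p6, p13}.
p3 on a → {p14}.
p6 on a → {p14}.
p7 on a → {p5, p16}.
p15 on a → {p5}.
No a-transition from p0, p10, p17.
Union after reading a: {p5, p6, p13, p14, p16}.
Now take the epsilon-closure:
From p5 via epsilon: add p0.
From p6 via epsilon: add p7.
From p13 via epsilon: add p15.
From p14 via epsilon: add p10.
From p7 via epsilon: add p1.
From p15 via epsilon: add p3.
From p3 via epsilon: add p17.
No new states can be added; the closed set is {p0, p1, p3, p5, p6, p7, p10, p13, p14, p15, p16, p17}.

{p0, p1, p3, p5, p6, p7, p10, p13, p14, p15, p16, p17}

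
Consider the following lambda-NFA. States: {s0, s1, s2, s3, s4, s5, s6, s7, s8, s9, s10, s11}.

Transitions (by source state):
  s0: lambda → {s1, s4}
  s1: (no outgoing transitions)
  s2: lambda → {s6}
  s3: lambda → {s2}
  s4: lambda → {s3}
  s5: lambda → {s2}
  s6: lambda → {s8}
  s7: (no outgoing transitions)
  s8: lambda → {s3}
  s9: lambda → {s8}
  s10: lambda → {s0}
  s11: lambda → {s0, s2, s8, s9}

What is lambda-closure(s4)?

Start with {s4}.
From s4 via lambda: add s3.
From s3 via lambda: add s2.
From s2 via lambda: add s6.
From s6 via lambda: add s8.
No new states can be added; the closed set is {s2, s3, s4, s6, s8}.

{s2, s3, s4, s6, s8}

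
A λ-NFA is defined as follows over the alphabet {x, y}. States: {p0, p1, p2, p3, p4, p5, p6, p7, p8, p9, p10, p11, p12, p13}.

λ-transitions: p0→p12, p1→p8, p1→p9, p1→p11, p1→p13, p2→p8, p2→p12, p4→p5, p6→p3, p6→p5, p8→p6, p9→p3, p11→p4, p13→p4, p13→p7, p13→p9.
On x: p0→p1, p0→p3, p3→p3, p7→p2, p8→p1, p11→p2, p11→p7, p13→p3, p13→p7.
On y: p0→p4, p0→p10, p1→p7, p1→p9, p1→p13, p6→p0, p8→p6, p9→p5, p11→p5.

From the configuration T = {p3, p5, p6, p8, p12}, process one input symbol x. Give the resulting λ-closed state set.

{p1, p3, p4, p5, p6, p7, p8, p9, p11, p13}

p3 on x → {p3}.
p8 on x → {p1}.
No x-transition from p5, p6, p12.
Union after reading x: {p1, p3}.
Now take the λ-closure:
From p1 via λ: add p8, p9, p11, p13.
From p8 via λ: add p6.
From p11 via λ: add p4.
From p13 via λ: add p7.
From p4 via λ: add p5.
No new states can be added; the closed set is {p1, p3, p4, p5, p6, p7, p8, p9, p11, p13}.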